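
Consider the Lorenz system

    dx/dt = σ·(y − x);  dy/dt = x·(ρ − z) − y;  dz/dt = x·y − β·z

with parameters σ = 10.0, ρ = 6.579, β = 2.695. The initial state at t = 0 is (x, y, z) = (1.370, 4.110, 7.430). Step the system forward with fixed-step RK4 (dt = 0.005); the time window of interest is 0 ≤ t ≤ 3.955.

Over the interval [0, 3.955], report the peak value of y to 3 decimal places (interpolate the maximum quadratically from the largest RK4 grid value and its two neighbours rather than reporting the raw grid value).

max y = 4.179

t=0.000: state=(1.370, 4.110, 7.430)
step 1 (dt=0.005): k1=(27.400, -5.276, -14.393), k2=(26.583, -5.269, -14.034), k3=(26.604, -5.269, -14.044), k4=(25.806, -5.257, -13.697); state += dt/6·(k1+2k2+2k3+k4)
t=0.005: state=(1.503, 4.084, 7.360)
t=0.010: state=(1.628, 4.057, 7.293)
t=0.015: state=(1.746, 4.031, 7.229)
continuing one RK4 step at a time; state shown every 40 steps (Δt=0.2):
t=0.200: state=(3.300, 3.441, 5.917)
t=0.400: state=(3.402, 3.461, 5.227)
t=0.600: state=(3.630, 3.789, 5.018)
t=0.800: state=(3.960, 4.107, 5.272)
t=1.000: state=(4.140, 4.161, 5.701)
t=1.200: state=(4.053, 3.960, 5.908)
t=1.400: state=(3.846, 3.751, 5.784)
t=1.600: state=(3.725, 3.703, 5.535)
t=1.800: state=(3.753, 3.798, 5.389)
t=2.000: state=(3.868, 3.928, 5.426)
t=2.200: state=(3.959, 3.984, 5.572)
t=2.400: state=(3.960, 3.939, 5.683)
t=2.600: state=(3.895, 3.858, 5.679)
t=2.800: state=(3.835, 3.815, 5.598)
t=3.000: state=(3.825, 3.833, 5.525)
t=3.200: state=(3.858, 3.880, 5.514)
t=3.400: state=(3.898, 3.912, 5.556)
t=3.600: state=(3.910, 3.908, 5.605)
t=3.800: state=(3.894, 3.881, 5.620)
t=3.955: state=(3.874, 3.862, 5.605)
largest grid value and its neighbours: y(0.925)=4.17894, y(0.930)=4.17912, y(0.935)=4.17908
parabola through these three points peaks at t≈0.932 with y≈4.17913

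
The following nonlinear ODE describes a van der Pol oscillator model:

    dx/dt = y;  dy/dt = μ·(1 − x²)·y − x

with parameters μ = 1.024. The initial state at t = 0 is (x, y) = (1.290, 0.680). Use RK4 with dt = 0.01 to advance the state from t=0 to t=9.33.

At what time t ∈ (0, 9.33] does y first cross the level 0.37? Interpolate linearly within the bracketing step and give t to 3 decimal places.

t=0.000: state=(1.290, 0.680)
step 1 (dt=0.01): k1=(0.680, -1.752), k2=(0.671, -1.756), k3=(0.671, -1.756), k4=(0.662, -1.759); state += dt/6·(k1+2k2+2k3+k4)
t=0.010: state=(1.297, 0.662)
t=0.020: state=(1.303, 0.645)
t=0.030: state=(1.310, 0.627)
t=0.170: state=(1.380, 0.380)
next step: t=0.180: state=(1.384, 0.363) — y has crossed 0.37
linear interpolation between t=0.170 (0.38012) and t=0.180 (0.36284) → t≈0.176

t = 0.176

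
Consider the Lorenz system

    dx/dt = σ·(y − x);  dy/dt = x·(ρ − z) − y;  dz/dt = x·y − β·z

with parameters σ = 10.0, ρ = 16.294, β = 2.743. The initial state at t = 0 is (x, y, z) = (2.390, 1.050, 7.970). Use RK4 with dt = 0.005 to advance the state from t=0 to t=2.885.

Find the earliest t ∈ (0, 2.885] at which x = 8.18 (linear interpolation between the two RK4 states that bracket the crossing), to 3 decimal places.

t = 0.368

t=0.000: state=(2.390, 1.050, 7.970)
step 1 (dt=0.005): k1=(-13.400, 18.844, -19.352), k2=(-12.594, 18.632, -19.144), k3=(-12.619, 18.649, -19.144), k4=(-11.837, 18.449, -18.939); state += dt/6·(k1+2k2+2k3+k4)
t=0.005: state=(2.327, 1.143, 7.874)
t=0.010: state=(2.271, 1.235, 7.781)
t=0.015: state=(2.223, 1.324, 7.689)
continuing one RK4 step at a time; state shown every 20 steps (Δt=0.1):
t=0.100: state=(2.187, 2.806, 6.422)
t=0.200: state=(3.394, 5.188, 5.844)
t=0.300: state=(5.843, 8.955, 7.321)
t=0.365: state=(8.067, 11.659, 10.461)
next step: t=0.370: state=(8.246, 11.832, 10.794) — x has crossed 8.18
linear interpolation between t=0.365 (8.06671) and t=0.370 (8.24620) → t≈0.368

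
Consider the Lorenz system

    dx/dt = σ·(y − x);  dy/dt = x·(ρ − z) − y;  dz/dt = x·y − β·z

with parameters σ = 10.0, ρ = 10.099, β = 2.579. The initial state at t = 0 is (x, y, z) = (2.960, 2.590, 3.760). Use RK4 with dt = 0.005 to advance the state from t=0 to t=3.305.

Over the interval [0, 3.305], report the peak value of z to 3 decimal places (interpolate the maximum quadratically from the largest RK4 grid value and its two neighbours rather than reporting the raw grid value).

t=0.000: state=(2.960, 2.590, 3.760)
step 1 (dt=0.005): k1=(-3.700, 16.173, -2.031), k2=(-3.203, 16.089, -1.922), k3=(-3.218, 16.097, -1.920), k4=(-2.734, 16.019, -1.811); state += dt/6·(k1+2k2+2k3+k4)
t=0.005: state=(2.944, 2.670, 3.750)
t=0.010: state=(2.933, 2.750, 3.742)
t=0.015: state=(2.926, 2.829, 3.735)
continuing one RK4 step at a time; state shown every 40 steps (Δt=0.2):
t=0.200: state=(4.500, 5.948, 4.711)
t=0.400: state=(7.230, 7.894, 9.992)
t=0.600: state=(5.777, 4.131, 12.491)
t=0.800: state=(3.212, 2.532, 9.459)
t=1.000: state=(2.895, 3.159, 6.893)
t=1.200: state=(4.041, 4.882, 6.291)
t=1.400: state=(5.837, 6.572, 8.454)
t=1.600: state=(6.045, 5.470, 11.056)
t=1.800: state=(4.453, 3.734, 10.210)
t=2.000: state=(3.710, 3.688, 8.302)
t=2.200: state=(4.209, 4.677, 7.505)
t=2.400: state=(5.267, 5.741, 8.464)
t=2.600: state=(5.627, 5.456, 10.038)
t=2.800: state=(4.854, 4.396, 9.991)
t=3.000: state=(4.242, 4.134, 8.874)
t=3.200: state=(4.412, 4.657, 8.222)
t=3.305: state=(4.717, 5.037, 8.312)
largest grid value and its neighbours: z(0.550)=12.68977, z(0.555)=12.69197, z(0.560)=12.68882
parabola through these three points peaks at t≈0.555 with z≈12.69199

max z = 12.692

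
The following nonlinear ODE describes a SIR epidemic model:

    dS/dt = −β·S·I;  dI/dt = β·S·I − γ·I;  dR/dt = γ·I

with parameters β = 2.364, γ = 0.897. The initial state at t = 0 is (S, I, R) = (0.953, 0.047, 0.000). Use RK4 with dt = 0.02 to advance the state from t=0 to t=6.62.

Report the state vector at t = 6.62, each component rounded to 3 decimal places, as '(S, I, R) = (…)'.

t=0.000: state=(0.953, 0.047, 0.000)
step 1 (dt=0.02): k1=(-0.106, 0.064, 0.042), k2=(-0.107, 0.064, 0.043), k3=(-0.107, 0.064, 0.043), k4=(-0.109, 0.065, 0.043); state += dt/6·(k1+2k2+2k3+k4)
t=0.020: state=(0.951, 0.048, 0.001)
t=0.040: state=(0.949, 0.050, 0.002)
t=0.060: state=(0.946, 0.051, 0.003)
continuing one RK4 step at a time; state shown every 25 steps (Δt=0.5):
t=0.500: state=(0.881, 0.089, 0.030)
t=1.000: state=(0.766, 0.151, 0.083)
t=1.500: state=(0.615, 0.219, 0.166)
t=2.000: state=(0.461, 0.263, 0.276)
t=2.500: state=(0.335, 0.268, 0.397)
t=3.000: state=(0.247, 0.241, 0.512)
t=3.500: state=(0.191, 0.199, 0.610)
t=4.000: state=(0.155, 0.155, 0.690)
t=4.500: state=(0.132, 0.117, 0.751)
t=5.000: state=(0.117, 0.087, 0.796)
t=5.500: state=(0.107, 0.063, 0.830)
t=6.000: state=(0.100, 0.046, 0.854)
t=6.500: state=(0.096, 0.033, 0.871)
t=6.620: state=(0.095, 0.030, 0.875)

(S, I, R) = (0.095, 0.030, 0.875)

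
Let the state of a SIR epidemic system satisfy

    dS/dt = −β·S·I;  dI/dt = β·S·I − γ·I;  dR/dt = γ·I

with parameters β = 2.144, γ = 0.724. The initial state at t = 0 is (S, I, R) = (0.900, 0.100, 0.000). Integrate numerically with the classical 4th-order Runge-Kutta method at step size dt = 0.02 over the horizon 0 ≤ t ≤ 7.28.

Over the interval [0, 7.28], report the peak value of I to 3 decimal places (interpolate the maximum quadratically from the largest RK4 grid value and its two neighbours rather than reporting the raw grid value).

max I = 0.331

t=0.000: state=(0.900, 0.100, 0.000)
step 1 (dt=0.02): k1=(-0.193, 0.121, 0.072), k2=(-0.195, 0.122, 0.073), k3=(-0.195, 0.122, 0.073), k4=(-0.197, 0.123, 0.074); state += dt/6·(k1+2k2+2k3+k4)
t=0.020: state=(0.896, 0.102, 0.001)
t=0.040: state=(0.892, 0.105, 0.003)
t=0.060: state=(0.888, 0.107, 0.005)
continuing one RK4 step at a time; state shown every 25 steps (Δt=0.5):
t=0.500: state=(0.779, 0.172, 0.049)
t=1.000: state=(0.620, 0.254, 0.126)
t=1.500: state=(0.456, 0.315, 0.230)
t=2.000: state=(0.321, 0.331, 0.348)
t=2.500: state=(0.227, 0.308, 0.465)
t=3.000: state=(0.167, 0.264, 0.569)
t=3.500: state=(0.129, 0.215, 0.655)
t=4.000: state=(0.105, 0.170, 0.725)
t=4.500: state=(0.090, 0.131, 0.779)
t=5.000: state=(0.079, 0.100, 0.821)
t=5.500: state=(0.072, 0.075, 0.852)
t=6.000: state=(0.067, 0.057, 0.876)
t=6.500: state=(0.064, 0.042, 0.894)
t=7.000: state=(0.061, 0.031, 0.907)
t=7.280: state=(0.060, 0.027, 0.913)
largest grid value and its neighbours: I(1.900)=0.33122, I(1.920)=0.33128, I(1.940)=0.33128
parabola through these three points peaks at t≈1.929 with I≈0.33129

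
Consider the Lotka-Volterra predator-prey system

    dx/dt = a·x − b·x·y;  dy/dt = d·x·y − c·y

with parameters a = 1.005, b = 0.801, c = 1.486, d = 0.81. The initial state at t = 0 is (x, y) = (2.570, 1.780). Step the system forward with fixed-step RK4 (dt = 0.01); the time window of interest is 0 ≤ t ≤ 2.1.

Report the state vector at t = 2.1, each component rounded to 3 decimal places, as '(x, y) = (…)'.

(x, y) = (1.123, 1.077)

t=0.000: state=(2.570, 1.780)
step 1 (dt=0.01): k1=(-1.081, 1.060), k2=(-1.090, 1.056), k3=(-1.090, 1.056), k4=(-1.098, 1.051); state += dt/6·(k1+2k2+2k3+k4)
t=0.010: state=(2.559, 1.791)
t=0.020: state=(2.548, 1.801)
t=0.030: state=(2.537, 1.811)
continuing one RK4 step at a time; state shown every 10 steps (Δt=0.1):
t=0.100: state=(2.454, 1.881)
t=0.200: state=(2.326, 1.967)
t=0.300: state=(2.190, 2.036)
t=0.400: state=(2.053, 2.084)
t=0.500: state=(1.919, 2.110)
t=0.600: state=(1.792, 2.113)
t=0.700: state=(1.673, 2.095)
t=0.800: state=(1.567, 2.059)
t=0.900: state=(1.472, 2.007)
t=1.000: state=(1.389, 1.942)
t=1.100: state=(1.319, 1.868)
t=1.200: state=(1.259, 1.787)
t=1.300: state=(1.211, 1.702)
t=1.400: state=(1.172, 1.616)
t=1.500: state=(1.143, 1.529)
t=1.600: state=(1.122, 1.445)
t=1.700: state=(1.108, 1.363)
t=1.800: state=(1.102, 1.285)
t=1.900: state=(1.103, 1.211)
t=2.000: state=(1.110, 1.141)
t=2.100: state=(1.123, 1.077)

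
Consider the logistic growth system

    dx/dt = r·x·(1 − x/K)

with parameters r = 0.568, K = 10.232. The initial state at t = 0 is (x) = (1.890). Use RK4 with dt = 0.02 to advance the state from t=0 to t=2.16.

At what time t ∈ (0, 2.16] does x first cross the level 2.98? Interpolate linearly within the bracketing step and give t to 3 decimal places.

t=0.000: state=(1.890)
step 1 (dt=0.02): k1=(0.875), k2=(0.878), k3=(0.878), k4=(0.882); state += dt/6·(k1+2k2+2k3+k4)
t=0.020: state=(1.908)
t=0.040: state=(1.925)
t=0.060: state=(1.943)
continuing one RK4 step at a time; state shown every 5 steps (Δt=0.1):
t=0.100: state=(1.979)
t=0.200: state=(2.071)
t=0.300: state=(2.167)
t=0.400: state=(2.265)
t=0.500: state=(2.367)
t=0.600: state=(2.472)
t=0.700: state=(2.580)
t=0.800: state=(2.691)
t=0.900: state=(2.805)
t=1.000: state=(2.923)
t=1.040: state=(2.970)
next step: t=1.060: state=(2.994) — x has crossed 2.98
linear interpolation between t=1.040 (2.97018) and t=1.060 (2.99419) → t≈1.048

t = 1.048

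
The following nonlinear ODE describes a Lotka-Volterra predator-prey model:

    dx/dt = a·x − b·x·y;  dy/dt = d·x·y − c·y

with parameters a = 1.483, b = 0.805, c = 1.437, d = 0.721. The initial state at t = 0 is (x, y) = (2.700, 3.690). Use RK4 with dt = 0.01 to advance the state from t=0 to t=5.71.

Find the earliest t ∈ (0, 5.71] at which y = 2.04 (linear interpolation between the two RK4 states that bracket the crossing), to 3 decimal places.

t=0.000: state=(2.700, 3.690)
step 1 (dt=0.01): k1=(-4.016, 1.881), k2=(-4.007, 1.832), k3=(-4.006, 1.832), k4=(-3.996, 1.783); state += dt/6·(k1+2k2+2k3+k4)
t=0.010: state=(2.660, 3.708)
t=0.020: state=(2.620, 3.726)
t=0.030: state=(2.580, 3.742)
continuing one RK4 step at a time; state shown every 20 steps (Δt=0.2):
t=0.200: state=(1.966, 3.868)
t=0.400: state=(1.433, 3.698)
t=0.600: state=(1.094, 3.322)
t=0.800: state=(0.893, 2.872)
t=1.000: state=(0.785, 2.430)
t=1.190: state=(0.739, 2.052)
next step: t=1.200: state=(0.738, 2.033) — y has crossed 2.04
linear interpolation between t=1.190 (2.05153) and t=1.200 (2.03305) → t≈1.196

t = 1.196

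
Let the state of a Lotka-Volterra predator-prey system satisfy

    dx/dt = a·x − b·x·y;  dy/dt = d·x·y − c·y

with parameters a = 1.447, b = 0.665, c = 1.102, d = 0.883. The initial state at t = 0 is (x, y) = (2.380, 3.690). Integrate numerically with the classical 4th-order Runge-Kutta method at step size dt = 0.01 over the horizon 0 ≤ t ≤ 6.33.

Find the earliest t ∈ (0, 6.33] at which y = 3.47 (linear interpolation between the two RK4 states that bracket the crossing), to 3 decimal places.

t=0.000: state=(2.380, 3.690)
step 1 (dt=0.01): k1=(-2.396, 3.688), k2=(-2.413, 3.668), k3=(-2.413, 3.667), k4=(-2.429, 3.646); state += dt/6·(k1+2k2+2k3+k4)
t=0.010: state=(2.356, 3.727)
t=0.020: state=(2.331, 3.763)
t=0.030: state=(2.307, 3.799)
continuing one RK4 step at a time; state shown every 25 steps (Δt=0.25):
t=0.250: state=(1.731, 4.414)
t=0.500: state=(1.166, 4.599)
t=0.750: state=(0.794, 4.320)
t=1.000: state=(0.579, 3.807)
t=1.140: state=(0.505, 3.488)
next step: t=1.150: state=(0.501, 3.465) — y has crossed 3.47
linear interpolation between t=1.140 (3.48808) and t=1.150 (3.46520) → t≈1.148

t = 1.148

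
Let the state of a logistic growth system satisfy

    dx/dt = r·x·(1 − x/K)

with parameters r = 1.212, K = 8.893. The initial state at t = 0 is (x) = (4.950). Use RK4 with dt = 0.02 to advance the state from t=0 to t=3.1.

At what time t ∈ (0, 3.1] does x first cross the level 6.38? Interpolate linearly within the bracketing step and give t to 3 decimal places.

t=0.000: state=(4.950)
step 1 (dt=0.02): k1=(2.660), k2=(2.656), k3=(2.656), k4=(2.652); state += dt/6·(k1+2k2+2k3+k4)
t=0.020: state=(5.003)
t=0.040: state=(5.056)
t=0.060: state=(5.109)
continuing one RK4 step at a time; state shown every 10 steps (Δt=0.2):
t=0.200: state=(5.472)
t=0.400: state=(5.966)
t=0.580: state=(6.378)
next step: t=0.600: state=(6.421) — x has crossed 6.38
linear interpolation between t=0.580 (6.37768) and t=0.600 (6.42118) → t≈0.581

t = 0.581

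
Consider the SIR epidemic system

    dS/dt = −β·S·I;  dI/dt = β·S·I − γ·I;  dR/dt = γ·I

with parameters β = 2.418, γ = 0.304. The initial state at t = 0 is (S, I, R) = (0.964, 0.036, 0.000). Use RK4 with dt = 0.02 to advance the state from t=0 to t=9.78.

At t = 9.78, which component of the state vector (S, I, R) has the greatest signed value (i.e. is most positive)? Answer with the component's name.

t=0.000: state=(0.964, 0.036, 0.000)
step 1 (dt=0.02): k1=(-0.084, 0.073, 0.011), k2=(-0.086, 0.074, 0.011), k3=(-0.086, 0.074, 0.011), k4=(-0.087, 0.076, 0.011); state += dt/6·(k1+2k2+2k3+k4)
t=0.020: state=(0.962, 0.037, 0.000)
t=0.040: state=(0.961, 0.039, 0.000)
t=0.060: state=(0.959, 0.041, 0.001)
continuing one RK4 step at a time; state shown every 25 steps (Δt=0.5):
t=0.500: state=(0.895, 0.096, 0.009)
t=1.000: state=(0.744, 0.224, 0.033)
t=1.500: state=(0.508, 0.412, 0.081)
t=2.000: state=(0.279, 0.565, 0.156)
t=2.500: state=(0.135, 0.618, 0.247)
t=3.000: state=(0.065, 0.596, 0.340)
t=3.500: state=(0.032, 0.541, 0.427)
t=4.000: state=(0.017, 0.478, 0.504)
t=4.500: state=(0.010, 0.418, 0.572)
t=5.000: state=(0.006, 0.362, 0.631)
t=5.500: state=(0.004, 0.313, 0.683)
t=6.000: state=(0.003, 0.270, 0.727)
t=6.500: state=(0.002, 0.233, 0.765)
t=7.000: state=(0.002, 0.200, 0.798)
t=7.500: state=(0.001, 0.173, 0.826)
t=8.000: state=(0.001, 0.148, 0.850)
t=8.500: state=(0.001, 0.128, 0.871)
t=9.000: state=(0.001, 0.110, 0.889)
t=9.500: state=(0.001, 0.094, 0.905)
t=9.780: state=(0.001, 0.087, 0.913)
compare at T: S=0.001, I=0.087, R=0.913

largest component: R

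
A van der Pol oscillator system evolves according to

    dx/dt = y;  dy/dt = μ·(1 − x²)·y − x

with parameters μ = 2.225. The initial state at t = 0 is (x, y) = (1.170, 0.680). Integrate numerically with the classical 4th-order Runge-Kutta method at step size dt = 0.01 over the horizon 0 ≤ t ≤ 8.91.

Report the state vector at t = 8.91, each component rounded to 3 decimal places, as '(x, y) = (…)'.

t=0.000: state=(1.170, 0.680)
step 1 (dt=0.01): k1=(0.680, -1.728), k2=(0.671, -1.736), k3=(0.671, -1.736), k4=(0.663, -1.744); state += dt/6·(k1+2k2+2k3+k4)
t=0.010: state=(1.177, 0.663)
t=0.020: state=(1.183, 0.645)
t=0.030: state=(1.190, 0.627)
continuing one RK4 step at a time; state shown every 50 steps (Δt=0.5):
t=0.500: state=(1.299, -0.105)
t=1.000: state=(1.130, -0.542)
t=1.500: state=(0.736, -1.122)
t=2.000: state=(-0.219, -3.114)
t=2.500: state=(-1.853, -1.481)
t=3.000: state=(-1.975, 0.232)
t=3.500: state=(-1.829, 0.330)
t=4.000: state=(-1.649, 0.391)
t=4.500: state=(-1.430, 0.494)
t=5.000: state=(-1.137, 0.712)
t=5.500: state=(-0.651, 1.369)
t=6.000: state=(0.540, 3.776)
t=6.500: state=(1.972, 0.687)
t=7.000: state=(1.964, -0.267)
t=7.500: state=(1.811, -0.336)
t=8.000: state=(1.628, -0.400)
t=8.500: state=(1.403, -0.510)
t=8.910: state=(1.162, -0.689)

(x, y) = (1.162, -0.689)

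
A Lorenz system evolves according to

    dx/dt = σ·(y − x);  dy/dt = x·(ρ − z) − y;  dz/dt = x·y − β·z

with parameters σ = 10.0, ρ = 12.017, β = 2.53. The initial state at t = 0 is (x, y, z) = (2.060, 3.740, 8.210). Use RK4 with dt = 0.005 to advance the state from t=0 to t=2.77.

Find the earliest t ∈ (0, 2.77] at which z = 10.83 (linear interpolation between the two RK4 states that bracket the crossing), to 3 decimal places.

t = 0.382

t=0.000: state=(2.060, 3.740, 8.210)
step 1 (dt=0.005): k1=(16.800, 4.102, -13.067), k2=(16.483, 4.321, -12.806), k3=(16.496, 4.316, -12.809), k4=(16.191, 4.532, -12.550); state += dt/6·(k1+2k2+2k3+k4)
t=0.005: state=(2.142, 3.762, 8.146)
t=0.010: state=(2.222, 3.785, 8.084)
t=0.015: state=(2.299, 3.811, 8.026)
continuing one RK4 step at a time; state shown every 20 steps (Δt=0.1):
t=0.100: state=(3.376, 4.527, 7.390)
t=0.200: state=(4.570, 5.842, 7.576)
t=0.300: state=(5.888, 7.189, 8.947)
t=0.380: state=(6.799, 7.691, 10.787)
next step: t=0.385: state=(6.842, 7.692, 10.912) — z has crossed 10.83
linear interpolation between t=0.380 (10.78706) and t=0.385 (10.91214) → t≈0.382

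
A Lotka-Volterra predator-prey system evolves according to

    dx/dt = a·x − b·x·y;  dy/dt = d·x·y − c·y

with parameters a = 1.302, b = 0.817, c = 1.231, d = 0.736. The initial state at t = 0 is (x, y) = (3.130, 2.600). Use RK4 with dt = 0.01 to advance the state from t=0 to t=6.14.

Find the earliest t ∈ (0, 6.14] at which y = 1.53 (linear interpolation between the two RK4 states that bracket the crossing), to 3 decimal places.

t = 1.847

t=0.000: state=(3.130, 2.600)
step 1 (dt=0.01): k1=(-2.573, 2.789), k2=(-2.598, 2.779), k3=(-2.598, 2.779), k4=(-2.623, 2.769); state += dt/6·(k1+2k2+2k3+k4)
t=0.010: state=(3.104, 2.628)
t=0.020: state=(3.078, 2.655)
t=0.030: state=(3.051, 2.683)
continuing one RK4 step at a time; state shown every 20 steps (Δt=0.2):
t=0.200: state=(2.545, 3.091)
t=0.400: state=(1.943, 3.359)
t=0.600: state=(1.450, 3.365)
t=0.800: state=(1.101, 3.169)
t=1.000: state=(0.872, 2.861)
t=1.200: state=(0.729, 2.514)
t=1.400: state=(0.645, 2.173)
t=1.600: state=(0.602, 1.862)
t=1.800: state=(0.590, 1.588)
t=1.840: state=(0.590, 1.539)
next step: t=1.850: state=(0.591, 1.526) — y has crossed 1.53
linear interpolation between t=1.840 (1.53856) and t=1.850 (1.52636) → t≈1.847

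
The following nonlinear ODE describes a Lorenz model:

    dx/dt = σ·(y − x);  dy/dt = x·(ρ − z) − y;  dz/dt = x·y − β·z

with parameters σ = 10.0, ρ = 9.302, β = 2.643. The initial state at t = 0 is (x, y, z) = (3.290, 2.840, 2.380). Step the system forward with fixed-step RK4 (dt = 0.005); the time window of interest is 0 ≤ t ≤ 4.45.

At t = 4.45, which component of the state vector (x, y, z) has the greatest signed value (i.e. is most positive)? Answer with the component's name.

largest component: z

t=0.000: state=(3.290, 2.840, 2.380)
step 1 (dt=0.005): k1=(-4.500, 19.933, 3.053), k2=(-3.889, 19.781, 3.165), k3=(-3.908, 19.791, 3.167), k4=(-3.315, 19.647, 3.280); state += dt/6·(k1+2k2+2k3+k4)
t=0.005: state=(3.270, 2.939, 2.396)
t=0.010: state=(3.257, 3.037, 2.413)
t=0.015: state=(3.248, 3.133, 2.431)
continuing one RK4 step at a time; state shown every 40 steps (Δt=0.2):
t=0.200: state=(5.034, 6.585, 4.479)
t=0.400: state=(7.319, 7.385, 10.388)
t=0.600: state=(5.041, 3.405, 11.353)
t=0.800: state=(2.861, 2.386, 8.201)
t=1.000: state=(2.795, 3.118, 5.963)
t=1.200: state=(3.975, 4.793, 5.607)
t=1.400: state=(5.662, 6.332, 7.733)
t=1.600: state=(5.845, 5.325, 10.126)
t=1.800: state=(4.389, 3.714, 9.420)
t=2.000: state=(3.648, 3.590, 7.687)
t=2.200: state=(4.024, 4.411, 6.875)
t=2.400: state=(4.945, 5.389, 7.556)
t=2.600: state=(5.405, 5.356, 8.954)
t=2.800: state=(4.860, 4.467, 9.199)
t=3.000: state=(4.238, 4.067, 8.337)
t=3.200: state=(4.230, 4.376, 7.636)
t=3.400: state=(4.680, 4.935, 7.749)
t=3.600: state=(5.043, 5.109, 8.446)
t=3.800: state=(4.907, 4.733, 8.816)
t=4.000: state=(4.540, 4.393, 8.500)
t=4.200: state=(4.418, 4.447, 8.041)
t=4.400: state=(4.604, 4.737, 7.957)
t=4.450: state=(4.671, 4.805, 8.009)
compare at T: x=4.671, y=4.805, z=8.009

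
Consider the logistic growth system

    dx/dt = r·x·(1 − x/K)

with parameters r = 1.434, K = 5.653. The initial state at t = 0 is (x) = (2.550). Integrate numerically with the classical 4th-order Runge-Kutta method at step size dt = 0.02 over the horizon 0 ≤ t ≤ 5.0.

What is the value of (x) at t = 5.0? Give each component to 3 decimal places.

(x) = (5.648)

t=0.000: state=(2.550)
step 1 (dt=0.02): k1=(2.007), k2=(2.010), k3=(2.010), k4=(2.012); state += dt/6·(k1+2k2+2k3+k4)
t=0.020: state=(2.590)
t=0.040: state=(2.630)
t=0.060: state=(2.671)
continuing one RK4 step at a time; state shown every 10 steps (Δt=0.2):
t=0.200: state=(2.954)
t=0.400: state=(3.354)
t=0.600: state=(3.732)
t=0.800: state=(4.078)
t=1.000: state=(4.382)
t=1.200: state=(4.642)
t=1.400: state=(4.859)
t=1.600: state=(5.035)
t=1.800: state=(5.176)
t=2.000: state=(5.287)
t=2.200: state=(5.374)
t=2.400: state=(5.441)
t=2.600: state=(5.492)
t=2.800: state=(5.532)
t=3.000: state=(5.561)
t=3.200: state=(5.584)
t=3.400: state=(5.601)
t=3.600: state=(5.614)
t=3.800: state=(5.624)
t=4.000: state=(5.631)
t=4.200: state=(5.636)
t=4.400: state=(5.641)
t=4.600: state=(5.644)
t=4.800: state=(5.646)
t=5.000: state=(5.648)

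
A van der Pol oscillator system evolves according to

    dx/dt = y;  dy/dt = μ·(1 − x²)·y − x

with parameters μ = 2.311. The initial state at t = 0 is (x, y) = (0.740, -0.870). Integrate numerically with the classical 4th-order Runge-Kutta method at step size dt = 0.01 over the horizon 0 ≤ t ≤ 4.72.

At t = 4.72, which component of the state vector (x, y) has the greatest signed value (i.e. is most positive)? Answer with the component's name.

largest component: y

t=0.000: state=(0.740, -0.870)
step 1 (dt=0.01): k1=(-0.870, -1.650), k2=(-0.878, -1.667), k3=(-0.878, -1.667), k4=(-0.887, -1.685); state += dt/6·(k1+2k2+2k3+k4)
t=0.010: state=(0.731, -0.887)
t=0.020: state=(0.722, -0.904)
t=0.030: state=(0.713, -0.921)
continuing one RK4 step at a time; state shown every 20 steps (Δt=0.2):
t=0.200: state=(0.527, -1.290)
t=0.400: state=(0.204, -2.006)
t=0.600: state=(-0.305, -3.149)
t=0.800: state=(-1.034, -3.872)
t=1.000: state=(-1.683, -2.276)
t=1.200: state=(-1.942, -0.534)
t=1.400: state=(-1.975, 0.076)
t=1.600: state=(-1.940, 0.239)
t=1.800: state=(-1.886, 0.291)
t=2.000: state=(-1.825, 0.318)
t=2.200: state=(-1.760, 0.340)
t=2.400: state=(-1.689, 0.364)
t=2.600: state=(-1.614, 0.393)
t=2.800: state=(-1.532, 0.428)
t=3.000: state=(-1.442, 0.474)
t=3.200: state=(-1.341, 0.535)
t=3.400: state=(-1.226, 0.619)
t=3.600: state=(-1.091, 0.744)
t=3.800: state=(-0.924, 0.939)
t=4.000: state=(-0.706, 1.270)
t=4.200: state=(-0.398, 1.872)
t=4.400: state=(0.075, 2.953)
t=4.600: state=(0.798, 4.149)
t=4.720: state=(1.292, 3.895)
compare at T: x=1.292, y=3.895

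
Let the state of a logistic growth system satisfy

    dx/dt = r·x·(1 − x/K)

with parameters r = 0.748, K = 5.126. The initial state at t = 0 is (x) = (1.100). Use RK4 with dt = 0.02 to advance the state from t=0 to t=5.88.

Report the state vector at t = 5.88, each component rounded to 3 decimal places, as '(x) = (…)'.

(x) = (4.905)

t=0.000: state=(1.100)
step 1 (dt=0.02): k1=(0.646), k2=(0.649), k3=(0.649), k4=(0.652); state += dt/6·(k1+2k2+2k3+k4)
t=0.020: state=(1.113)
t=0.040: state=(1.126)
t=0.060: state=(1.139)
continuing one RK4 step at a time; state shown every 10 steps (Δt=0.2):
t=0.200: state=(1.235)
t=0.400: state=(1.380)
t=0.600: state=(1.536)
t=0.800: state=(1.702)
t=1.000: state=(1.876)
t=1.200: state=(2.057)
t=1.400: state=(2.244)
t=1.600: state=(2.434)
t=1.800: state=(2.626)
t=2.000: state=(2.817)
t=2.200: state=(3.005)
t=2.400: state=(3.188)
t=2.600: state=(3.365)
t=2.800: state=(3.533)
t=3.000: state=(3.693)
t=3.200: state=(3.842)
t=3.400: state=(3.981)
t=3.600: state=(4.108)
t=3.800: state=(4.225)
t=4.000: state=(4.331)
t=4.200: state=(4.426)
t=4.400: state=(4.512)
t=4.600: state=(4.588)
t=4.800: state=(4.656)
t=5.000: state=(4.716)
t=5.200: state=(4.769)
t=5.400: state=(4.816)
t=5.600: state=(4.856)
t=5.800: state=(4.892)
t=5.880: state=(4.905)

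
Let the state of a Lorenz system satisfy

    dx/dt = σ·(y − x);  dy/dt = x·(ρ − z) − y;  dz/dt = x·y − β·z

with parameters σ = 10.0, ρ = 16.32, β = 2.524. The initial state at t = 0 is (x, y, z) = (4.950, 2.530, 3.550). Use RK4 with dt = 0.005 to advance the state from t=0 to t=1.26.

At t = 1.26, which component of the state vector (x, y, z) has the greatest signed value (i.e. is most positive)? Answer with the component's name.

t=0.000: state=(4.950, 2.530, 3.550)
step 1 (dt=0.005): k1=(-24.200, 60.681, 3.563), k2=(-22.078, 59.714, 4.130), k3=(-22.155, 59.777, 4.128), k4=(-20.103, 58.868, 4.677); state += dt/6·(k1+2k2+2k3+k4)
t=0.005: state=(4.839, 2.829, 3.571)
t=0.010: state=(4.748, 3.119, 3.597)
t=0.015: state=(4.676, 3.402, 3.628)
continuing one RK4 step at a time; state shown every 10 steps (Δt=0.05):
t=0.050: state=(4.594, 5.259, 3.989)
t=0.100: state=(5.404, 7.850, 5.048)
t=0.150: state=(6.940, 10.543, 7.126)
t=0.200: state=(8.887, 12.904, 10.692)
t=0.250: state=(10.725, 13.769, 15.701)
t=0.300: state=(11.631, 11.960, 20.780)
t=0.350: state=(10.944, 7.939, 23.698)
t=0.400: state=(8.861, 3.872, 23.625)
t=0.450: state=(6.293, 1.291, 21.706)
t=0.500: state=(4.048, 0.166, 19.291)
t=0.550: state=(2.439, -0.136, 17.001)
t=0.600: state=(1.427, -0.104, 14.973)
t=0.650: state=(0.850, 0.019, 13.195)
t=0.700: state=(0.550, 0.146, 11.634)
t=0.750: state=(0.416, 0.263, 10.259)
t=0.800: state=(0.380, 0.377, 9.048)
t=0.850: state=(0.406, 0.507, 7.984)
t=0.900: state=(0.479, 0.672, 7.049)
t=0.950: state=(0.600, 0.893, 6.233)
t=1.000: state=(0.777, 1.198, 5.528)
t=1.050: state=(1.029, 1.626, 4.932)
t=1.100: state=(1.385, 2.228, 4.456)
t=1.150: state=(1.888, 3.074, 4.131)
t=1.200: state=(2.593, 4.254, 4.026)
t=1.250: state=(3.575, 5.868, 4.281)
t=1.260: state=(3.812, 6.250, 4.395)
compare at T: x=3.812, y=6.250, z=4.395

largest component: y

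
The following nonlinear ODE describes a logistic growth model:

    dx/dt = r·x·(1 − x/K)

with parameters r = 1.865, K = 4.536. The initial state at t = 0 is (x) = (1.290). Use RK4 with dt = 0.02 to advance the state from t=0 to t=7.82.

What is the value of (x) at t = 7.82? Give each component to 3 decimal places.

(x) = (4.536)

t=0.000: state=(1.290)
step 1 (dt=0.02): k1=(1.722), k2=(1.735), k3=(1.735), k4=(1.749); state += dt/6·(k1+2k2+2k3+k4)
t=0.020: state=(1.325)
t=0.040: state=(1.360)
t=0.060: state=(1.396)
continuing one RK4 step at a time; state shown every 25 steps (Δt=0.5):
t=0.500: state=(2.279)
t=1.000: state=(3.264)
t=1.500: state=(3.933)
t=2.000: state=(4.278)
t=2.500: state=(4.431)
t=3.000: state=(4.494)
t=3.500: state=(4.519)
t=4.000: state=(4.529)
t=4.500: state=(4.533)
t=5.000: state=(4.535)
t=5.500: state=(4.536)
t=6.000: state=(4.536)
t=6.500: state=(4.536)
t=7.000: state=(4.536)
t=7.500: state=(4.536)
t=7.820: state=(4.536)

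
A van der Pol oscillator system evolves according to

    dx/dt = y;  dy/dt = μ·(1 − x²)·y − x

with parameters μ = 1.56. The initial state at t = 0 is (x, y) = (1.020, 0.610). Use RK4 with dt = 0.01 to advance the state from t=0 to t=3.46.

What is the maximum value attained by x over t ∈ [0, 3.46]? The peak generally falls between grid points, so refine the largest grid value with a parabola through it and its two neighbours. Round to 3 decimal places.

max x = 1.174

t=0.000: state=(1.020, 0.610)
step 1 (dt=0.01): k1=(0.610, -1.058), k2=(0.605, -1.067), k3=(0.605, -1.067), k4=(0.599, -1.075); state += dt/6·(k1+2k2+2k3+k4)
t=0.010: state=(1.026, 0.599)
t=0.020: state=(1.032, 0.588)
t=0.030: state=(1.038, 0.577)
continuing one RK4 step at a time; state shown every 20 steps (Δt=0.2):
t=0.200: state=(1.119, 0.373)
t=0.400: state=(1.168, 0.120)
t=0.600: state=(1.168, -0.115)
t=0.800: state=(1.124, -0.323)
t=1.000: state=(1.040, -0.518)
t=1.200: state=(0.916, -0.722)
t=1.400: state=(0.748, -0.969)
t=1.600: state=(0.523, -1.306)
t=1.800: state=(0.216, -1.790)
t=2.000: state=(-0.205, -2.441)
t=2.200: state=(-0.755, -2.985)
t=2.400: state=(-1.340, -2.661)
t=2.600: state=(-1.755, -1.435)
t=2.800: state=(-1.930, -0.409)
t=3.000: state=(-1.955, 0.089)
t=3.200: state=(-1.913, 0.298)
t=3.400: state=(-1.843, 0.396)
t=3.460: state=(-1.818, 0.417)
largest grid value and its neighbours: x(0.490)=1.17400, x(0.500)=1.17405, x(0.510)=1.17399
parabola through these three points peaks at t≈0.499 with x≈1.17405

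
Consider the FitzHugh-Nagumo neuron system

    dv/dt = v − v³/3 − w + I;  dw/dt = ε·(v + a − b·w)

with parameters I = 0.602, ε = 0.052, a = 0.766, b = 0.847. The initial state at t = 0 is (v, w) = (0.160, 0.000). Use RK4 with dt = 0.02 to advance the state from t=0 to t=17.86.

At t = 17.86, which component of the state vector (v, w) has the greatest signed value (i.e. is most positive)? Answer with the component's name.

t=0.000: state=(0.160, 0.000)
step 1 (dt=0.02): k1=(0.761, 0.048), k2=(0.768, 0.049), k3=(0.768, 0.049), k4=(0.775, 0.049); state += dt/6·(k1+2k2+2k3+k4)
t=0.020: state=(0.175, 0.001)
t=0.040: state=(0.191, 0.002)
t=0.060: state=(0.207, 0.003)
continuing one RK4 step at a time; state shown every 50 steps (Δt=1):
t=1.000: state=(1.225, 0.072)
t=2.000: state=(1.844, 0.191)
t=3.000: state=(1.873, 0.317)
t=4.000: state=(1.830, 0.437)
t=5.000: state=(1.781, 0.549)
t=6.000: state=(1.732, 0.653)
t=7.000: state=(1.681, 0.751)
t=8.000: state=(1.629, 0.842)
t=9.000: state=(1.577, 0.926)
t=10.000: state=(1.522, 1.004)
t=11.000: state=(1.466, 1.075)
t=12.000: state=(1.407, 1.141)
t=13.000: state=(1.344, 1.201)
t=14.000: state=(1.277, 1.255)
t=15.000: state=(1.203, 1.303)
t=16.000: state=(1.119, 1.345)
t=17.000: state=(1.019, 1.380)
t=17.860: state=(0.910, 1.405)
compare at T: v=0.910, w=1.405

largest component: w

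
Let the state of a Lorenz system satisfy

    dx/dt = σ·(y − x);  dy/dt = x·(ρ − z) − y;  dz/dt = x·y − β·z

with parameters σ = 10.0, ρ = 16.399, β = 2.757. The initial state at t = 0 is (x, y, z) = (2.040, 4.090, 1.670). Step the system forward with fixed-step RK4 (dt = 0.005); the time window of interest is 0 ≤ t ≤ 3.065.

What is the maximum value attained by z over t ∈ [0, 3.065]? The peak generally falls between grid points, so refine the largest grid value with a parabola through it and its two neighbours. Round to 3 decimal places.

t=0.000: state=(2.040, 4.090, 1.670)
step 1 (dt=0.005): k1=(20.500, 25.957, 3.739), k2=(20.636, 26.628, 4.059), k3=(20.650, 26.629, 4.062), k4=(20.799, 27.301, 4.391); state += dt/6·(k1+2k2+2k3+k4)
t=0.005: state=(2.143, 4.223, 1.690)
t=0.010: state=(2.248, 4.363, 1.714)
t=0.015: state=(2.355, 4.510, 1.741)
continuing one RK4 step at a time; state shown every 20 steps (Δt=0.1):
t=0.100: state=(4.656, 8.080, 3.053)
t=0.200: state=(9.024, 14.049, 9.171)
t=0.300: state=(12.687, 13.408, 21.632)
t=0.400: state=(9.352, 3.196, 24.800)
t=0.500: state=(3.626, -0.775, 19.262)
t=0.600: state=(0.758, -0.863, 14.471)
t=0.700: state=(-0.208, -0.743, 10.972)
t=0.800: state=(-0.606, -0.956, 8.360)
t=0.900: state=(-1.027, -1.566, 6.435)
t=1.000: state=(-1.783, -2.816, 5.151)
t=1.100: state=(-3.249, -5.241, 4.790)
t=1.200: state=(-5.949, -9.399, 6.602)
t=1.300: state=(-9.791, -13.461, 13.298)
t=1.400: state=(-11.420, -10.190, 22.220)
t=1.500: state=(-7.796, -2.926, 22.330)
t=1.600: state=(-3.636, -0.596, 17.657)
t=1.700: state=(-1.707, -0.697, 13.524)
t=1.800: state=(-1.252, -1.224, 10.380)
t=1.900: state=(-1.511, -2.037, 8.070)
t=2.000: state=(-2.331, -3.488, 6.583)
t=2.100: state=(-3.951, -6.109, 6.309)
t=2.200: state=(-6.735, -10.094, 8.633)
t=2.300: state=(-10.063, -12.713, 15.449)
t=2.400: state=(-10.538, -8.495, 22.093)
t=2.500: state=(-6.968, -2.838, 20.960)
t=2.600: state=(-3.618, -1.273, 16.722)
t=2.700: state=(-2.194, -1.540, 13.012)
t=2.800: state=(-2.053, -2.341, 10.219)
t=2.900: state=(-2.702, -3.719, 8.374)
t=3.000: state=(-4.151, -6.075, 7.817)
t=3.065: state=(-5.622, -8.216, 8.621)
largest grid value and its neighbours: z(0.365)=25.47381, z(0.370)=25.47548, z(0.375)=25.44043
parabola through these three points peaks at t≈0.368 with z≈25.47927

max z = 25.479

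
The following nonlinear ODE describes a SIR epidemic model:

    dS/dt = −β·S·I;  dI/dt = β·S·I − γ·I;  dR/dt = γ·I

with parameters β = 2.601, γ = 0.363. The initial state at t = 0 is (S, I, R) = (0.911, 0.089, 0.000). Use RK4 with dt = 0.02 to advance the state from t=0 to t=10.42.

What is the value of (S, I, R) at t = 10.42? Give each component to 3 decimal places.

(S, I, R) = (0.001, 0.036, 0.963)

t=0.000: state=(0.911, 0.089, 0.000)
step 1 (dt=0.02): k1=(-0.211, 0.179, 0.032), k2=(-0.215, 0.182, 0.033), k3=(-0.215, 0.182, 0.033), k4=(-0.218, 0.185, 0.034); state += dt/6·(k1+2k2+2k3+k4)
t=0.020: state=(0.907, 0.093, 0.001)
t=0.040: state=(0.902, 0.096, 0.001)
t=0.060: state=(0.898, 0.100, 0.002)
continuing one RK4 step at a time; state shown every 25 steps (Δt=0.5):
t=0.500: state=(0.752, 0.222, 0.027)
t=1.000: state=(0.497, 0.419, 0.085)
t=1.500: state=(0.259, 0.566, 0.176)
t=2.000: state=(0.120, 0.597, 0.283)
t=2.500: state=(0.057, 0.556, 0.388)
t=3.000: state=(0.029, 0.489, 0.483)
t=3.500: state=(0.016, 0.419, 0.565)
t=4.000: state=(0.010, 0.355, 0.635)
t=4.500: state=(0.006, 0.299, 0.695)
t=5.000: state=(0.004, 0.251, 0.744)
t=5.500: state=(0.003, 0.211, 0.786)
t=6.000: state=(0.003, 0.176, 0.821)
t=6.500: state=(0.002, 0.147, 0.850)
t=7.000: state=(0.002, 0.123, 0.875)
t=7.500: state=(0.001, 0.103, 0.895)
t=8.000: state=(0.001, 0.086, 0.913)
t=8.500: state=(0.001, 0.072, 0.927)
t=9.000: state=(0.001, 0.060, 0.939)
t=9.500: state=(0.001, 0.050, 0.949)
t=10.000: state=(0.001, 0.042, 0.957)
t=10.420: state=(0.001, 0.036, 0.963)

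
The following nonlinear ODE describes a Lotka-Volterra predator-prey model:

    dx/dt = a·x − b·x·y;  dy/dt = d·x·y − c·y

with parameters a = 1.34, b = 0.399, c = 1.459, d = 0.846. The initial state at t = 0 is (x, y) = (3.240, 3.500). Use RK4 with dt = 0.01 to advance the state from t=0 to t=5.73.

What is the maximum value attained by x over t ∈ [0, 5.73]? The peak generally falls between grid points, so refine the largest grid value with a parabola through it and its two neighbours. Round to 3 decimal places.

t=0.000: state=(3.240, 3.500)
step 1 (dt=0.01): k1=(-0.183, 4.487), k2=(-0.212, 4.513), k3=(-0.212, 4.513), k4=(-0.241, 4.539); state += dt/6·(k1+2k2+2k3+k4)
t=0.010: state=(3.238, 3.545)
t=0.020: state=(3.235, 3.591)
t=0.030: state=(3.232, 3.637)
continuing one RK4 step at a time; state shown every 20 steps (Δt=0.2):
t=0.200: state=(3.084, 4.479)
t=0.400: state=(2.708, 5.474)
t=0.600: state=(2.216, 6.206)
t=0.800: state=(1.741, 6.471)
t=1.000: state=(1.365, 6.276)
t=1.200: state=(1.102, 5.767)
t=1.400: state=(0.933, 5.110)
t=1.600: state=(0.834, 4.429)
t=1.800: state=(0.786, 3.791)
t=2.000: state=(0.776, 3.230)
t=2.200: state=(0.800, 2.756)
t=2.400: state=(0.853, 2.366)
t=2.600: state=(0.935, 2.055)
t=2.800: state=(1.048, 1.815)
t=3.000: state=(1.194, 1.638)
t=3.200: state=(1.377, 1.520)
t=3.400: state=(1.599, 1.459)
t=3.600: state=(1.862, 1.460)
t=3.800: state=(2.161, 1.532)
t=4.000: state=(2.486, 1.695)
t=4.200: state=(2.809, 1.982)
t=4.400: state=(3.083, 2.440)
t=4.600: state=(3.234, 3.117)
t=4.800: state=(3.184, 4.020)
t=5.000: state=(2.900, 5.040)
t=5.200: state=(2.444, 5.925)
t=5.400: state=(1.946, 6.413)
t=5.600: state=(1.520, 6.413)
t=5.730: state=(1.304, 6.194)
largest grid value and its neighbours: x(4.650)=3.24274, x(4.660)=3.24292, x(4.670)=3.24254
parabola through these three points peaks at t≈4.658 with x≈3.24293

max x = 3.243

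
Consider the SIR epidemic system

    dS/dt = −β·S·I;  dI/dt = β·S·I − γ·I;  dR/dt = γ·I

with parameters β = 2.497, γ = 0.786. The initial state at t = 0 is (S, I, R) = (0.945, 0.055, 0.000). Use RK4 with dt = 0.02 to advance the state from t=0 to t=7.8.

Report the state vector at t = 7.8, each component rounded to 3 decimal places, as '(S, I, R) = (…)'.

t=0.000: state=(0.945, 0.055, 0.000)
step 1 (dt=0.02): k1=(-0.130, 0.087, 0.043), k2=(-0.132, 0.088, 0.044), k3=(-0.132, 0.088, 0.044), k4=(-0.134, 0.089, 0.045); state += dt/6·(k1+2k2+2k3+k4)
t=0.020: state=(0.942, 0.057, 0.001)
t=0.040: state=(0.940, 0.059, 0.002)
t=0.060: state=(0.937, 0.060, 0.003)
continuing one RK4 step at a time; state shown every 25 steps (Δt=0.5):
t=0.500: state=(0.853, 0.115, 0.032)
t=1.000: state=(0.700, 0.205, 0.094)
t=1.500: state=(0.511, 0.296, 0.194)
t=2.000: state=(0.342, 0.338, 0.320)
t=2.500: state=(0.225, 0.323, 0.452)
t=3.000: state=(0.154, 0.275, 0.570)
t=3.500: state=(0.113, 0.219, 0.667)
t=4.000: state=(0.089, 0.168, 0.743)
t=4.500: state=(0.074, 0.125, 0.800)
t=5.000: state=(0.065, 0.092, 0.843)
t=5.500: state=(0.059, 0.067, 0.874)
t=6.000: state=(0.055, 0.049, 0.897)
t=6.500: state=(0.052, 0.035, 0.913)
t=7.000: state=(0.050, 0.025, 0.925)
t=7.500: state=(0.049, 0.018, 0.933)
t=7.800: state=(0.048, 0.015, 0.937)

(S, I, R) = (0.048, 0.015, 0.937)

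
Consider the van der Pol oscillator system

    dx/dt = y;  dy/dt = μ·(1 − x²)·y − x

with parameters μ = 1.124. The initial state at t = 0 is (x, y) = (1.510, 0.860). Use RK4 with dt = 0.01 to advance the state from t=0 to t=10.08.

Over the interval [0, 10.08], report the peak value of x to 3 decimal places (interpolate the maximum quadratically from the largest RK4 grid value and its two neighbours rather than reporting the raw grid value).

max x = 2.010

t=0.000: state=(1.510, 0.860)
step 1 (dt=0.01): k1=(0.860, -2.747), k2=(0.846, -2.744), k3=(0.846, -2.744), k4=(0.833, -2.740); state += dt/6·(k1+2k2+2k3+k4)
t=0.010: state=(1.518, 0.833)
t=0.020: state=(1.527, 0.805)
t=0.030: state=(1.535, 0.778)
continuing one RK4 step at a time; state shown every 50 steps (Δt=0.5):
t=0.500: state=(1.647, -0.181)
t=1.000: state=(1.432, -0.628)
t=1.500: state=(1.028, -1.012)
t=2.000: state=(0.365, -1.731)
t=2.500: state=(-0.779, -2.741)
t=3.000: state=(-1.850, -1.055)
t=3.500: state=(-1.966, 0.272)
t=4.000: state=(-1.739, 0.583)
t=4.500: state=(-1.395, 0.804)
t=5.000: state=(-0.907, 1.198)
t=5.500: state=(-0.115, 2.084)
t=6.000: state=(1.172, 2.677)
t=6.500: state=(1.974, 0.464)
t=7.000: state=(1.933, -0.400)
t=7.500: state=(1.668, -0.636)
t=8.000: state=(1.295, -0.876)
t=8.500: state=(0.754, -1.353)
t=9.000: state=(-0.155, -2.384)
t=9.500: state=(-1.474, -2.260)
t=10.000: state=(-2.008, -0.111)
t=10.080: state=(-2.009, 0.056)
largest grid value and its neighbours: x(6.660)=2.00991, x(6.670)=2.01004, x(6.680)=2.00997
parabola through these three points peaks at t≈6.672 with x≈2.01004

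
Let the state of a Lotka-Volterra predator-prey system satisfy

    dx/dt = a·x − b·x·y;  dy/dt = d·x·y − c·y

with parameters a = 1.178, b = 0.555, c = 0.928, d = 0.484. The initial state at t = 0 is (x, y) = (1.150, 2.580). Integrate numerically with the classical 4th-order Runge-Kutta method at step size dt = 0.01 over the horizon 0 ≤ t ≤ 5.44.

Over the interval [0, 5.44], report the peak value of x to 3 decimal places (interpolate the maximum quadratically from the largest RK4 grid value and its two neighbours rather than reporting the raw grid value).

t=0.000: state=(1.150, 2.580)
step 1 (dt=0.01): k1=(-0.292, -0.958), k2=(-0.289, -0.958), k3=(-0.289, -0.958), k4=(-0.285, -0.958); state += dt/6·(k1+2k2+2k3+k4)
t=0.010: state=(1.147, 2.570)
t=0.020: state=(1.144, 2.561)
t=0.030: state=(1.142, 2.551)
continuing one RK4 step at a time; state shown every 20 steps (Δt=0.2):
t=0.200: state=(1.105, 2.390)
t=0.400: state=(1.084, 2.206)
t=0.600: state=(1.084, 2.035)
t=0.800: state=(1.104, 1.879)
t=1.000: state=(1.144, 1.739)
t=1.200: state=(1.201, 1.618)
t=1.400: state=(1.278, 1.515)
t=1.600: state=(1.374, 1.431)
t=1.800: state=(1.489, 1.365)
t=2.000: state=(1.624, 1.318)
t=2.200: state=(1.779, 1.290)
t=2.400: state=(1.953, 1.284)
t=2.600: state=(2.142, 1.300)
t=2.800: state=(2.342, 1.341)
t=3.000: state=(2.545, 1.411)
t=3.200: state=(2.739, 1.514)
t=3.400: state=(2.909, 1.653)
t=3.600: state=(3.035, 1.832)
t=3.800: state=(3.098, 2.048)
t=4.000: state=(3.082, 2.296)
t=4.200: state=(2.979, 2.559)
t=4.400: state=(2.798, 2.813)
t=4.600: state=(2.559, 3.029)
t=4.800: state=(2.293, 3.183)
t=5.000: state=(2.028, 3.258)
t=5.200: state=(1.787, 3.254)
t=5.400: state=(1.582, 3.181)
t=5.440: state=(1.545, 3.159)
largest grid value and its neighbours: x(3.850)=3.10210, x(3.860)=3.10224, x(3.870)=3.10218
parabola through these three points peaks at t≈3.862 with x≈3.10225

max x = 3.102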